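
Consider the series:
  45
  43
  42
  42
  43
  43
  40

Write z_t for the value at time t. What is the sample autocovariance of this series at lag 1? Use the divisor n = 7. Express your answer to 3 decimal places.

Mean z̄ = (45 + 43 + 42 + 42 + 43 + 43 + 40)/7 = 42.5714
Σ_{t=1}^{6}(z_t−z̄)(z_{t+1}−z̄) = -0.0408
γ_1 = -0.0408 / 7 = -0.006

-0.006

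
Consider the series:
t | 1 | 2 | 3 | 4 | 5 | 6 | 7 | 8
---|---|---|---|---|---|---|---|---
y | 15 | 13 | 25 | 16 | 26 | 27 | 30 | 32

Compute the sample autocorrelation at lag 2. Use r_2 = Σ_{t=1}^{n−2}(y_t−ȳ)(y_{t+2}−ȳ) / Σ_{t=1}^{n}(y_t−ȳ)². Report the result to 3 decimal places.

0.239

Mean ȳ = (15 + 13 + 25 + 16 + 26 + 27 + 30 + 32)/8 = 23.0000
Deviations from mean: -8.0000, -10.0000, 2.0000, -7.0000, 3.0000, 4.0000, 7.0000, 9.0000
Σ(y_t−ȳ)(y_{t+2}−ȳ) = (-16.0000) + (70.0000) + (6.0000) + (-28.0000) + (21.0000) + (36.0000) = 89.0000
Denominator Σ(y_t−ȳ)² = 372.0000
r_2 = 89.0000 / 372.0000 = 0.239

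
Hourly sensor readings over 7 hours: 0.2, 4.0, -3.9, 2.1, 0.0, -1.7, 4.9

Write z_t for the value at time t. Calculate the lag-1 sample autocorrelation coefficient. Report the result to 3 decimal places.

Mean z̄ = (0.2 + 4.0 − 3.9 + 2.1 + 0.0 − 1.7 + 4.9)/7 = 0.8000
Deviations from mean: -0.6000, 3.2000, -4.7000, 1.3000, -0.8000, -2.5000, 4.1000
Numerator Σ_{t=1}^{6}(z_t−z̄)(z_{t+1}−z̄) = -32.3600
Denominator Σ(z_t−z̄)² = 58.0800
r_1 = -32.3600 / 58.0800 = -0.557

-0.557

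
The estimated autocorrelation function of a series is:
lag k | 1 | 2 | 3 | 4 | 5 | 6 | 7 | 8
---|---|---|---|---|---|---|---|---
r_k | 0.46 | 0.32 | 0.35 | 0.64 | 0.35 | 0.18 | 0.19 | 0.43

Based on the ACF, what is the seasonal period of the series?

The largest autocorrelation is r_4 = 0.64; the remaining lags stay at or below 0.46. The elevated value at lag 1 (0.46), dropping to 0.32 at lag 2, reflects decaying short-term dependence rather than seasonality.
The dominant spike at lag 4 indicates a seasonal period of 4.

4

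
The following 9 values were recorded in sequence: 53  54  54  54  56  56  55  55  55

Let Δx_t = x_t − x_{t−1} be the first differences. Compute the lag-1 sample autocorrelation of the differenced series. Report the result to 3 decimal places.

First differences Δx: 1, 0, 0, 2, 0, -1, 0, 0
Mean of differences = 0.2500
Numerator Σ(Δx_t−Δx̄)(Δx_{t+1}−Δx̄) = -0.3125
Denominator Σ(Δx_t−Δx̄)² = 5.5000
r_1(Δx) = -0.3125 / 5.5000 = -0.057

-0.057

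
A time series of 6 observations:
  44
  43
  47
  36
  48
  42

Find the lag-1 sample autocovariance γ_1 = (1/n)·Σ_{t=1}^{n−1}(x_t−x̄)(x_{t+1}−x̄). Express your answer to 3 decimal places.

-11.463

Mean x̄ = (44 + 43 + 47 + 36 + 48 + 42)/6 = 43.3333
Deviations: 0.6667, -0.3333, 3.6667, -7.3333, 4.6667, -1.3333
Σ_{t=1}^{5}(x_t−x̄)(x_{t+1}−x̄) = -68.7778
γ_1 = -68.7778 / 6 = -11.463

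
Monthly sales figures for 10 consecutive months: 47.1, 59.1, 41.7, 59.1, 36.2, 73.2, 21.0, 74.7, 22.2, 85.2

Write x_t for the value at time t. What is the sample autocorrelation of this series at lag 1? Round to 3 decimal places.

Mean x̄ = (47.1 + 59.1 + 41.7 + 59.1 + 36.2 + 73.2 + 21.0 + 74.7 + 22.2 + 85.2)/10 = 51.9500
Numerator Σ_{t=1}^{9}(x_t−x̄)(x_{t+1}−x̄) = -3656.3525
Denominator Σ(x_t−x̄)² = 4396.5450
r_1 = -3656.3525 / 4396.5450 = -0.832

-0.832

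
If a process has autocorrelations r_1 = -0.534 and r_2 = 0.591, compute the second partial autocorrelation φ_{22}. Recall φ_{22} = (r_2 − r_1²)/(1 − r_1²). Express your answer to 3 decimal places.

φ_{22} = (r_2 − r_1²) / (1 − r_1²)
r_1² = (-0.534)² = 0.285156
Numerator = 0.591 − 0.2852 = 0.3058; denominator = 1 − 0.2852 = 0.7148
φ_{22} = 0.3058 / 0.7148 = 0.428

0.428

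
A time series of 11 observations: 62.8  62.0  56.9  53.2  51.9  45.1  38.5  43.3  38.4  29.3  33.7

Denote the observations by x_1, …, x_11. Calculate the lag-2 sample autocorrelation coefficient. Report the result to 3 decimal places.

Mean x̄ = (62.8 + 62.0 + 56.9 + 53.2 + 51.9 + 45.1 + 38.5 + 43.3 + 38.4 + 29.3 + 33.7)/11 = 46.8273
Numerator Σ_{t=1}^{9}(x_t−x̄)(x_{t+2}−x̄) = 504.1467
Denominator Σ(x_t−x̄)² = 1288.4618
r_2 = 504.1467 / 1288.4618 = 0.391

0.391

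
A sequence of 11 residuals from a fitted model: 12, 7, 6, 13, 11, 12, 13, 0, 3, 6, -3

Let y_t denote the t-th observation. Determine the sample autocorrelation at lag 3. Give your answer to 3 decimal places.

0.240

Mean ȳ = (12 + 7 + 6 + 13 + 11 + 12 + 13 + 0 + 3 + 6 − 3)/11 = 7.2727
Numerator Σ_{t=1}^{8}(y_t−ȳ)(y_{t+3}−ȳ) = 72.9587
Denominator Σ(y_t−ȳ)² = 304.1818
r_3 = 72.9587 / 304.1818 = 0.240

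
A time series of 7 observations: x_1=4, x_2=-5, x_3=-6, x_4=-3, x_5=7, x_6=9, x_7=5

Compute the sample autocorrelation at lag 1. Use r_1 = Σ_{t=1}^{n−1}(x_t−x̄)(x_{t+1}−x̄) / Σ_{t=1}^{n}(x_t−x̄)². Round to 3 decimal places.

Mean x̄ = (4 − 5 − 6 − 3 + 7 + 9 + 5)/7 = 1.5714
Σ(x_t−x̄)(x_{t+1}−x̄) = (-15.9592) + (49.7551) + (34.6122) + (-24.8163) + (40.3265) + (25.4694) = 109.3878
Denominator Σ(x_t−x̄)² = 223.7143
r_1 = 109.3878 / 223.7143 = 0.489

0.489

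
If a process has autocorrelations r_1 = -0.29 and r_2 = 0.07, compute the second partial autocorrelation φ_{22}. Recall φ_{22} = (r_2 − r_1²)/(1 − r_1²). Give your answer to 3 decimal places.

φ_{22} = (r_2 − r_1²) / (1 − r_1²)
r_1² = (-0.29)² = 0.0841
Numerator = 0.07 − 0.0841 = -0.0141; denominator = 1 − 0.0841 = 0.9159
φ_{22} = -0.0141 / 0.9159 = -0.015

-0.015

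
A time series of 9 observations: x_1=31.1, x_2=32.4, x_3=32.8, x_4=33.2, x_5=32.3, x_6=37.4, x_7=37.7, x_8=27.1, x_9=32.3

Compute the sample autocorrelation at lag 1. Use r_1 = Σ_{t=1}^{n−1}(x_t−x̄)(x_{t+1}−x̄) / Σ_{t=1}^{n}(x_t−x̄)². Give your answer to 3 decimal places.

Mean x̄ = (31.1 + 32.4 + 32.8 + 33.2 + 32.3 + 37.4 + 37.7 + 27.1 + 32.3)/9 = 32.9222
Numerator Σ_{t=1}^{8}(x_t−x̄)(x_{t+1}−x̄) = -4.7783
Denominator Σ(x_t−x̄)² = 81.2356
r_1 = -4.7783 / 81.2356 = -0.059

-0.059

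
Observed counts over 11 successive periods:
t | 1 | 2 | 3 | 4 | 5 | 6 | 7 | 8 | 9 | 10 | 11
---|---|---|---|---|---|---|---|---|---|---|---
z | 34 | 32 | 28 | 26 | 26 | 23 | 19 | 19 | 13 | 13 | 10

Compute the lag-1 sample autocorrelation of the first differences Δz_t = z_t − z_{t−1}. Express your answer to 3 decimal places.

-0.642

First differences Δz: -2, -4, -2, 0, -3, -4, 0, -6, 0, -3
Mean of differences = -2.4000
Numerator Σ(Δz_t−Δz̄)(Δz_{t+1}−Δz̄) = -23.3600
Denominator Σ(Δz_t−Δz̄)² = 36.4000
r_1(Δz) = -23.3600 / 36.4000 = -0.642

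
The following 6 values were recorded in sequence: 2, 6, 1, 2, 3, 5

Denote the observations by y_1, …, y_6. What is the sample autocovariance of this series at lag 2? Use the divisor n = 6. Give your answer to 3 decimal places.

-0.426

Mean ȳ = (2 + 6 + 1 + 2 + 3 + 5)/6 = 3.1667
Σ_{t=1}^{4}(y_t−ȳ)(y_{t+2}−ȳ) = -2.5556
γ_2 = -2.5556 / 6 = -0.426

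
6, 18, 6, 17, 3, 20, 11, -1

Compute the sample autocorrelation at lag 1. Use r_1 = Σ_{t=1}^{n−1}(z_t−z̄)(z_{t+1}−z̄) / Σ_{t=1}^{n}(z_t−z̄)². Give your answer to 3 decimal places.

Mean z̄ = (6 + 18 + 6 + 17 + 3 + 20 + 11 − 1)/8 = 10.0000
Σ(z_t−z̄)(z_{t+1}−z̄) = (-32.0000) + (-32.0000) + (-28.0000) + (-49.0000) + (-70.0000) + (10.0000) + (-11.0000) = -212.0000
Denominator Σ(z_t−z̄)² = 416.0000
r_1 = -212.0000 / 416.0000 = -0.510

-0.510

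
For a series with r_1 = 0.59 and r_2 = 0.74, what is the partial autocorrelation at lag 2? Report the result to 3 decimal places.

0.601

φ_{22} = (r_2 − r_1²) / (1 − r_1²)
r_1² = (0.59)² = 0.3481
Numerator = 0.74 − 0.3481 = 0.3919; denominator = 1 − 0.3481 = 0.6519
φ_{22} = 0.3919 / 0.6519 = 0.601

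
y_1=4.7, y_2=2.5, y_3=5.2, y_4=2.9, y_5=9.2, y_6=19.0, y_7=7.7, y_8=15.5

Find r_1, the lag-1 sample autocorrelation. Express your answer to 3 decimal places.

0.197

Mean ȳ = (4.7 + 2.5 + 5.2 + 2.9 + 9.2 + 19.0 + 7.7 + 15.5)/8 = 8.3375
Deviations from mean: -3.6375, -5.8375, -3.1375, -5.4375, 0.8625, 10.6625, -0.6375, 7.1625
Numerator Σ_{t=1}^{7}(y_t−ȳ)(y_{t+1}−ȳ) = 49.7523
Denominator Σ(y_t−ȳ)² = 252.8588
r_1 = 49.7523 / 252.8588 = 0.197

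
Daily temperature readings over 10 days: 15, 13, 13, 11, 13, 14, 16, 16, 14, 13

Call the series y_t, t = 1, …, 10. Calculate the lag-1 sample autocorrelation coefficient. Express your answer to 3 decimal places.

0.443

Mean ȳ = (15 + 13 + 13 + 11 + 13 + 14 + 16 + 16 + 14 + 13)/10 = 13.8000
Numerator Σ_{t=1}^{9}(y_t−ȳ)(y_{t+1}−ȳ) = 9.5600
Denominator Σ(y_t−ȳ)² = 21.6000
r_1 = 9.5600 / 21.6000 = 0.443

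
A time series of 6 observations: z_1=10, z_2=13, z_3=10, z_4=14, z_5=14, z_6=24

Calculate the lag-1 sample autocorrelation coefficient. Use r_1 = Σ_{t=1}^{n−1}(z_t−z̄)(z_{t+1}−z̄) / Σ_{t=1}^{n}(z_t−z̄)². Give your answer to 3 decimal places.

0.066

Mean z̄ = (10 + 13 + 10 + 14 + 14 + 24)/6 = 14.1667
Deviations from mean: -4.1667, -1.1667, -4.1667, -0.1667, -0.1667, 9.8333
Numerator Σ_{t=1}^{5}(z_t−z̄)(z_{t+1}−z̄) = 8.8056
Denominator Σ(z_t−z̄)² = 132.8333
r_1 = 8.8056 / 132.8333 = 0.066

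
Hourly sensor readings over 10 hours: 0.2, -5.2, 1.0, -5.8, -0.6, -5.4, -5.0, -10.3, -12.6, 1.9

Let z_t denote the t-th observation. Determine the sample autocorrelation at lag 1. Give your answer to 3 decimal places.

Mean z̄ = (0.2 − 5.2 + 1.0 − 5.8 − 0.6 − 5.4 − 5.0 − 10.3 − 12.6 + 1.9)/10 = -4.1800
Numerator Σ_{t=1}^{9}(z_t−z̄)(z_{t+1}−z̄) = -21.9544
Denominator Σ(z_t−z̄)² = 209.9760
r_1 = -21.9544 / 209.9760 = -0.105

-0.105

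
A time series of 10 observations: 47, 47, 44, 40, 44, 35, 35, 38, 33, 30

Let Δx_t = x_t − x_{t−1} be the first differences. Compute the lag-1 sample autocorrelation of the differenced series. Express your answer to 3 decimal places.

-0.527

First differences Δx: 0, -3, -4, 4, -9, 0, 3, -5, -3
Mean of differences = -1.8889
Numerator Σ(Δx_t−Δx̄)(Δx_{t+1}−Δx̄) = -70.0123
Denominator Σ(Δx_t−Δx̄)² = 132.8889
r_1(Δx) = -70.0123 / 132.8889 = -0.527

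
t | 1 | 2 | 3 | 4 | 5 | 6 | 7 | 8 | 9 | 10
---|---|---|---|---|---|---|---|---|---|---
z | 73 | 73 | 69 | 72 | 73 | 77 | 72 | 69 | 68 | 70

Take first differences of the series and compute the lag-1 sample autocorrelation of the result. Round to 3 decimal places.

-0.135

First differences Δz: 0, -4, 3, 1, 4, -5, -3, -1, 2
Mean of differences = -0.3333
Numerator Σ(Δz_t−Δz̄)(Δz_{t+1}−Δz̄) = -10.7778
Denominator Σ(Δz_t−Δz̄)² = 80.0000
r_1(Δz) = -10.7778 / 80.0000 = -0.135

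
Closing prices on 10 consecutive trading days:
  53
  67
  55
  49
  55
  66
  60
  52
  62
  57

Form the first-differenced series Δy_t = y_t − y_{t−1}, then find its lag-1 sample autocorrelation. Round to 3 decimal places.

-0.280

First differences Δy: 14, -12, -6, 6, 11, -6, -8, 10, -5
Mean of differences = 0.4444
Numerator Σ(Δy_t−Δȳ)(Δy_{t+1}−Δȳ) = -211.9753
Denominator Σ(Δy_t−Δȳ)² = 756.2222
r_1(Δy) = -211.9753 / 756.2222 = -0.280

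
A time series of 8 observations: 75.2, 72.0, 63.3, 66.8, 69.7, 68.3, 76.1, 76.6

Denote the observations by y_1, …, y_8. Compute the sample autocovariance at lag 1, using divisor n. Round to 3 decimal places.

6.575

Mean ȳ = (75.2 + 72.0 + 63.3 + 66.8 + 69.7 + 68.3 + 76.1 + 76.6)/8 = 71.0000
Σ_{t=1}^{7}(y_t−ȳ)(y_{t+1}−ȳ) = 52.6000
γ_1 = 52.6000 / 8 = 6.575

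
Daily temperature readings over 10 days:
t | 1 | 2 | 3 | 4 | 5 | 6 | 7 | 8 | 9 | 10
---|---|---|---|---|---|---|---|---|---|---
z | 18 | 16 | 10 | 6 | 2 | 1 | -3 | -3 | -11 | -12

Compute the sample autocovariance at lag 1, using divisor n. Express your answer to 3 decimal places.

64.404

Mean z̄ = (18 + 16 + 10 + 6 + 2 + 1 − 3 − 3 − 11 − 12)/10 = 2.4000
Σ_{t=1}^{9}(z_t−z̄)(z_{t+1}−z̄) = 644.0400
γ_1 = 644.0400 / 10 = 64.404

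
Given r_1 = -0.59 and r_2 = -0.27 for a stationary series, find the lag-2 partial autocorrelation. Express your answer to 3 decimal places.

-0.948

φ_{22} = (r_2 − r_1²) / (1 − r_1²)
r_1² = (-0.59)² = 0.3481
Numerator = -0.27 − 0.3481 = -0.6181; denominator = 1 − 0.3481 = 0.6519
φ_{22} = -0.6181 / 0.6519 = -0.948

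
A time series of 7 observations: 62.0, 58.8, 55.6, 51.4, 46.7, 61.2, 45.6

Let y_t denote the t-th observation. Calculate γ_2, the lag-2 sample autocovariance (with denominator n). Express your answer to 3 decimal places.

Mean ȳ = (62.0 + 58.8 + 55.6 + 51.4 + 46.7 + 61.2 + 45.6)/7 = 54.4714
Deviations: 7.5286, 4.3286, 1.1286, -3.0714, -7.7714, 6.7286, -8.8714
Σ_{t=1}^{5}(y_t−ȳ)(y_{t+2}−ȳ) = 34.7084
γ_2 = 34.7084 / 7 = 4.958

4.958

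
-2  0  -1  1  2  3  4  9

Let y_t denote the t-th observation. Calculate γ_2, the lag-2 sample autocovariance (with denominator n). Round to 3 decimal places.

2.500

Mean ȳ = (-2 + 0 − 1 + 1 + 2 + 3 + 4 + 9)/8 = 2.0000
Deviations: -4.0000, -2.0000, -3.0000, -1.0000, 0.0000, 1.0000, 2.0000, 7.0000
Σ_{t=1}^{6}(y_t−ȳ)(y_{t+2}−ȳ) = 20.0000
γ_2 = 20.0000 / 8 = 2.500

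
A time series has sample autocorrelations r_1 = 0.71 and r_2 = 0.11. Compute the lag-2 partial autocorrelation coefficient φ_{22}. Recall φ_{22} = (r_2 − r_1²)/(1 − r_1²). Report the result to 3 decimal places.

φ_{22} = (r_2 − r_1²) / (1 − r_1²)
r_1² = (0.71)² = 0.5041
Numerator = 0.11 − 0.5041 = -0.3941; denominator = 1 − 0.5041 = 0.4959
φ_{22} = -0.3941 / 0.4959 = -0.795

-0.795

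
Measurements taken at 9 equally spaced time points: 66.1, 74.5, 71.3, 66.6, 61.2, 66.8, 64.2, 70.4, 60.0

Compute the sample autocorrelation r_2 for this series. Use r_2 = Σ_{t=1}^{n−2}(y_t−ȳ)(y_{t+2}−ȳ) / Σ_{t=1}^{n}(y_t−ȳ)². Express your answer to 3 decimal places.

Mean ȳ = (66.1 + 74.5 + 71.3 + 66.6 + 61.2 + 66.8 + 64.2 + 70.4 + 60.0)/9 = 66.7889
Numerator Σ_{t=1}^{7}(y_t−ȳ)(y_{t+2}−ȳ) = 2.3064
Denominator Σ(y_t−ȳ)² = 177.3889
r_2 = 2.3064 / 177.3889 = 0.013

0.013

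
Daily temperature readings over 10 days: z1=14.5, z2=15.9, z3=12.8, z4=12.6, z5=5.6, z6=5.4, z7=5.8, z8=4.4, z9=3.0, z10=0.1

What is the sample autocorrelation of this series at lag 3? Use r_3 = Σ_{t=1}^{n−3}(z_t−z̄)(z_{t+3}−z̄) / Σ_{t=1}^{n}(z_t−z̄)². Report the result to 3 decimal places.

Mean z̄ = (14.5 + 15.9 + 12.8 + 12.6 + 5.6 + 5.4 + 5.8 + 4.4 + 3.0 + 0.1)/10 = 8.0100
Σ(z_t−z̄)(z_{t+3}−z̄) = (29.7891) + (-19.0149) + (-12.5019) + (-10.1439) + (8.7001) + (13.0761) + (17.4811) = 27.3857
Denominator Σ(z_t−z̄)² = 266.5890
r_3 = 27.3857 / 266.5890 = 0.103

0.103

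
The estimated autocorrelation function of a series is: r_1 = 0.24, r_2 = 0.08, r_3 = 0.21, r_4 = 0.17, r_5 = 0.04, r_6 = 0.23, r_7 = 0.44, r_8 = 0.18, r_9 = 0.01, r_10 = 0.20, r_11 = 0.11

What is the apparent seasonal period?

The largest autocorrelation is r_7 = 0.44; the remaining lags stay at or below 0.24. The elevated value at lag 1 (0.24), dropping to 0.08 at lag 2, reflects decaying short-term dependence rather than seasonality.
The dominant spike at lag 7 indicates a seasonal period of 7.

7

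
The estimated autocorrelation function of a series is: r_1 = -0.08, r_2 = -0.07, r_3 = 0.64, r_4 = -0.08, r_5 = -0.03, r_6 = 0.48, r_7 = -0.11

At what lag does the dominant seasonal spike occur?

The largest autocorrelation is r_3 = 0.64, with a weaker echo at lag 6 (0.48); the remaining lags stay at or below -0.03.
The dominant spike at lag 3 indicates a seasonal period of 3.

3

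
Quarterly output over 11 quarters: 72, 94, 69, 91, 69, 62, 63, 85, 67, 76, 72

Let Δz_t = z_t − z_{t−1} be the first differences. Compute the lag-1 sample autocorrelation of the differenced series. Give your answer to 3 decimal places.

First differences Δz: 22, -25, 22, -22, -7, 1, 22, -18, 9, -4
Mean of differences = 0.0000
Numerator Σ(Δz_t−Δz̄)(Δz_{t+1}−Δz̄) = -2009.0000
Denominator Σ(Δz_t−Δz̄)² = 3032.0000
r_1(Δz) = -2009.0000 / 3032.0000 = -0.663

-0.663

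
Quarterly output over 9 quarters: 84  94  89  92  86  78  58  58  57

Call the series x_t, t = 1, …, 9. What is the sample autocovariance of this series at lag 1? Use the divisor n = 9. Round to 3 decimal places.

Mean x̄ = (84 + 94 + 89 + 92 + 86 + 78 + 58 + 58 + 57)/9 = 77.3333
Σ_{t=1}^{8}(x_t−x̄)(x_{t+1}−x̄) = 1363.5556
γ_1 = 1363.5556 / 9 = 151.506

151.506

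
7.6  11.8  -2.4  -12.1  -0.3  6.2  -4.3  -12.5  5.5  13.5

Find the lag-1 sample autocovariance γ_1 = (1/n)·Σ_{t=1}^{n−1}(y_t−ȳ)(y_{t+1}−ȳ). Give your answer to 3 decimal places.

Mean ȳ = (7.6 + 11.8 − 2.4 − 12.1 − 0.3 + 6.2 − 4.3 − 12.5 + 5.5 + 13.5)/10 = 1.3000
Σ_{t=1}^{9}(y_t−ȳ)(y_{t+1}−ȳ) = 133.6000
γ_1 = 133.6000 / 10 = 13.360

13.360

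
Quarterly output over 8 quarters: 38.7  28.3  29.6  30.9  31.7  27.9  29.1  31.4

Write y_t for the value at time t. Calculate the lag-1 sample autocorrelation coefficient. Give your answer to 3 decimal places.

Mean ȳ = (38.7 + 28.3 + 29.6 + 30.9 + 31.7 + 27.9 + 29.1 + 31.4)/8 = 30.9500
Deviations from mean: 7.7500, -2.6500, -1.3500, -0.0500, 0.7500, -3.0500, -1.8500, 0.4500
Σ(y_t−ȳ)(y_{t+1}−ȳ) = (-20.5375) + (3.5775) + (0.0675) + (-0.0375) + (-2.2875) + (5.6425) + (-0.8325) = -14.4075
Denominator Σ(y_t−ȳ)² = 82.4000
r_1 = -14.4075 / 82.4000 = -0.175

-0.175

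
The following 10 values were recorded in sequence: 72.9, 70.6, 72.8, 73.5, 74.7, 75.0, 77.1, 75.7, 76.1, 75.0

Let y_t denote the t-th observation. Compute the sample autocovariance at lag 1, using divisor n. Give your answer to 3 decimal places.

Mean ȳ = (72.9 + 70.6 + 72.8 + 73.5 + 74.7 + 75.0 + 77.1 + 75.7 + 76.1 + 75.0)/10 = 74.3400
Σ_{t=1}^{9}(y_t−ȳ)(y_{t+1}−ȳ) = 21.5044
γ_1 = 21.5044 / 10 = 2.150

2.150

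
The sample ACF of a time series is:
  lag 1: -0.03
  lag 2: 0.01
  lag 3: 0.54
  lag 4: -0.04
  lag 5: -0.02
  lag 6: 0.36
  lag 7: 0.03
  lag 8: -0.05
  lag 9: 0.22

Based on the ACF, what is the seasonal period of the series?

The largest autocorrelation is r_3 = 0.54, with weaker echoes at lags 6 (0.36) and 9 (0.22); the remaining lags stay at or below 0.03.
The dominant spike at lag 3 indicates a seasonal period of 3.

3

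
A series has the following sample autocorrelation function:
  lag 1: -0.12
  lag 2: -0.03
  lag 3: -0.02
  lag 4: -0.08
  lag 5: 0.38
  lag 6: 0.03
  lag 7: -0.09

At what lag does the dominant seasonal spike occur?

The largest autocorrelation is r_5 = 0.38; the remaining lags stay at or below 0.03.
The dominant spike at lag 5 indicates a seasonal period of 5.

5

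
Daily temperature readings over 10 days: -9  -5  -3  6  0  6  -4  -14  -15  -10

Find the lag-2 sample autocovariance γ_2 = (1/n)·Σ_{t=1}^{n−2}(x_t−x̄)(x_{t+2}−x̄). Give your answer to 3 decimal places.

Mean x̄ = (-9 − 5 − 3 + 6 + 0 + 6 − 4 − 14 − 15 − 10)/10 = -4.8000
Σ_{t=1}^{8}(x_t−x̄)(x_{t+2}−x̄) = 59.7200
γ_2 = 59.7200 / 10 = 5.972

5.972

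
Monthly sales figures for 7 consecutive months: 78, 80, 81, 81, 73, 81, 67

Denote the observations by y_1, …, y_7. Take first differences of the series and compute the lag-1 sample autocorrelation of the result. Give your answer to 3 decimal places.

-0.568

First differences Δy: 2, 1, 0, -8, 8, -14
Mean of differences = -1.8333
Numerator Σ(Δy_t−Δȳ)(Δy_{t+1}−Δȳ) = -175.5278
Denominator Σ(Δy_t−Δȳ)² = 308.8333
r_1(Δy) = -175.5278 / 308.8333 = -0.568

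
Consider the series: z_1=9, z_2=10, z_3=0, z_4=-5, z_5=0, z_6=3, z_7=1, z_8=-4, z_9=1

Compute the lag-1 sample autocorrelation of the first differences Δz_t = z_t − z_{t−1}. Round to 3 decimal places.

First differences Δz: 1, -10, -5, 5, 3, -2, -5, 5
Mean of differences = -1.0000
Numerator Σ(Δz_t−Δz̄)(Δz_{t+1}−Δz̄) = -6.0000
Denominator Σ(Δz_t−Δz̄)² = 206.0000
r_1(Δz) = -6.0000 / 206.0000 = -0.029

-0.029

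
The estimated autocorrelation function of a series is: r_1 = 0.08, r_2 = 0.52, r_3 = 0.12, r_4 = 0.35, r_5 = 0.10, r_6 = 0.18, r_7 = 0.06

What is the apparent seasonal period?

The largest autocorrelation is r_2 = 0.52, with weaker echoes at lags 4 (0.35) and 6 (0.18); the remaining lags stay at or below 0.12.
The dominant spike at lag 2 indicates a seasonal period of 2.

2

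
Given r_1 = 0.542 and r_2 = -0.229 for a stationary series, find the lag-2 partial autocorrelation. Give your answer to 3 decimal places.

-0.740

φ_{22} = (r_2 − r_1²) / (1 − r_1²)
r_1² = (0.542)² = 0.293764
Numerator = -0.229 − 0.2938 = -0.5228; denominator = 1 − 0.2938 = 0.7062
φ_{22} = -0.5228 / 0.7062 = -0.740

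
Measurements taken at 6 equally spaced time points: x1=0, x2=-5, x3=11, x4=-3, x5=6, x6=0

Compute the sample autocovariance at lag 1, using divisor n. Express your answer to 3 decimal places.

-20.292

Mean x̄ = (0 − 5 + 11 − 3 + 6 + 0)/6 = 1.5000
Deviations: -1.5000, -6.5000, 9.5000, -4.5000, 4.5000, -1.5000
Σ_{t=1}^{5}(x_t−x̄)(x_{t+1}−x̄) = -121.7500
γ_1 = -121.7500 / 6 = -20.292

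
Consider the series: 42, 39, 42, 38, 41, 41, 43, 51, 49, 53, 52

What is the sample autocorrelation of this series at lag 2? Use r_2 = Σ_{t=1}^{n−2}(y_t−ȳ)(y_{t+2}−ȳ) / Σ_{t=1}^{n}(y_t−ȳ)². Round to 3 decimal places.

0.460

Mean ȳ = (42 + 39 + 42 + 38 + 41 + 41 + 43 + 51 + 49 + 53 + 52)/11 = 44.6364
Numerator Σ_{t=1}^{9}(y_t−ȳ)(y_{t+2}−ȳ) = 139.0992
Denominator Σ(y_t−ȳ)² = 302.5455
r_2 = 139.0992 / 302.5455 = 0.460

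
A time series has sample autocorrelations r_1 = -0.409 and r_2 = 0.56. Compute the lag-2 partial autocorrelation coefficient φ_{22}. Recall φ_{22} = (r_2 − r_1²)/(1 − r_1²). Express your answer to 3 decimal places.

0.472

φ_{22} = (r_2 − r_1²) / (1 − r_1²)
r_1² = (-0.409)² = 0.167281
Numerator = 0.56 − 0.1673 = 0.3927; denominator = 1 − 0.1673 = 0.8327
φ_{22} = 0.3927 / 0.8327 = 0.472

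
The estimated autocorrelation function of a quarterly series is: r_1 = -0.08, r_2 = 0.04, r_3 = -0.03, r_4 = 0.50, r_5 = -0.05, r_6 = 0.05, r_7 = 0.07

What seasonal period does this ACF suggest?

The largest autocorrelation is r_4 = 0.50; the remaining lags stay at or below 0.07.
The dominant spike at lag 4 indicates a seasonal period of 4.

4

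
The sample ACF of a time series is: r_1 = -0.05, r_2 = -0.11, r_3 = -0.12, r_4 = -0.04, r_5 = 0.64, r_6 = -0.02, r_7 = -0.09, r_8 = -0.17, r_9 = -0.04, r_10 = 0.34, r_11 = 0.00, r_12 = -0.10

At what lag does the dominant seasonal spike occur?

5

The largest autocorrelation is r_5 = 0.64, with a weaker echo at lag 10 (0.34); the remaining lags stay at or below 0.00.
The dominant spike at lag 5 indicates a seasonal period of 5.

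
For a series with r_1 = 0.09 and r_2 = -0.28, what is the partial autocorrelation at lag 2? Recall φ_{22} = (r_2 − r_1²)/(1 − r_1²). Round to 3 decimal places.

φ_{22} = (r_2 − r_1²) / (1 − r_1²)
r_1² = (0.09)² = 0.0081
Numerator = -0.28 − 0.0081 = -0.2881; denominator = 1 − 0.0081 = 0.9919
φ_{22} = -0.2881 / 0.9919 = -0.290

-0.290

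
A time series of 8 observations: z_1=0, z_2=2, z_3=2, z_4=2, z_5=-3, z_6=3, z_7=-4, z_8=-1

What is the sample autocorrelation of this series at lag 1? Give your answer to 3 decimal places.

Mean z̄ = (0 + 2 + 2 + 2 − 3 + 3 − 4 − 1)/8 = 0.1250
Deviations from mean: -0.1250, 1.8750, 1.8750, 1.8750, -3.1250, 2.8750, -4.1250, -1.1250
Numerator Σ_{t=1}^{7}(z_t−z̄)(z_{t+1}−z̄) = -15.2656
Denominator Σ(z_t−z̄)² = 46.8750
r_1 = -15.2656 / 46.8750 = -0.326

-0.326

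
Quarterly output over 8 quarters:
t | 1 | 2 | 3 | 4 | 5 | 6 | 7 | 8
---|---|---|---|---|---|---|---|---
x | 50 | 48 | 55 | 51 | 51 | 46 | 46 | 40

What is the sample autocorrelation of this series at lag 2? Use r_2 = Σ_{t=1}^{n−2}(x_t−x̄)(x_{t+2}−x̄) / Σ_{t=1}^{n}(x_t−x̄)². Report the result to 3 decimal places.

Mean x̄ = (50 + 48 + 55 + 51 + 51 + 46 + 46 + 40)/8 = 48.3750
Numerator Σ_{t=1}^{6}(x_t−x̄)(x_{t+2}−x̄) = 34.5938
Denominator Σ(x_t−x̄)² = 141.8750
r_2 = 34.5938 / 141.8750 = 0.244

0.244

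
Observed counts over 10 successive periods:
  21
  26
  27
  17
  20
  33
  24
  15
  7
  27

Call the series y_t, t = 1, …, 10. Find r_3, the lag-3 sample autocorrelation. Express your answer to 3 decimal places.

Mean ȳ = (21 + 26 + 27 + 17 + 20 + 33 + 24 + 15 + 7 + 27)/10 = 21.7000
Numerator Σ_{t=1}^{7}(y_t−ȳ)(y_{t+3}−ȳ) = -97.4700
Denominator Σ(y_t−ȳ)² = 494.1000
r_3 = -97.4700 / 494.1000 = -0.197

-0.197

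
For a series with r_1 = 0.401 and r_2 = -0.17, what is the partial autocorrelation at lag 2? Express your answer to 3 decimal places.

-0.394

φ_{22} = (r_2 − r_1²) / (1 − r_1²)
r_1² = (0.401)² = 0.160801
Numerator = -0.17 − 0.1608 = -0.3308; denominator = 1 − 0.1608 = 0.8392
φ_{22} = -0.3308 / 0.8392 = -0.394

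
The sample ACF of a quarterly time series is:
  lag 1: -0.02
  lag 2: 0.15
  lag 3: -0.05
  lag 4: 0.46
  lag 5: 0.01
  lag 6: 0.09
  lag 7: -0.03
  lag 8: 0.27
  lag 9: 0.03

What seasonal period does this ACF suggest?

The largest autocorrelation is r_4 = 0.46, with a weaker echo at lag 8 (0.27); the remaining lags stay at or below 0.15.
The dominant spike at lag 4 indicates a seasonal period of 4.

4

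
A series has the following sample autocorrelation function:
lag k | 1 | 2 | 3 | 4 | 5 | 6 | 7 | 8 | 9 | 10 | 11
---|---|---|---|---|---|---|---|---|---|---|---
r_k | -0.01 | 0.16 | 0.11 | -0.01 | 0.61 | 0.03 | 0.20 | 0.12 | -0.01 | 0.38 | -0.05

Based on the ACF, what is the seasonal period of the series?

5

The largest autocorrelation is r_5 = 0.61, with a weaker echo at lag 10 (0.38); the remaining lags stay at or below 0.20.
The dominant spike at lag 5 indicates a seasonal period of 5.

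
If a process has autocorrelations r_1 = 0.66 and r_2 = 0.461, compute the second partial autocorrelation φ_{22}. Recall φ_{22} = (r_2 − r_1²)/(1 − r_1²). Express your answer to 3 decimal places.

φ_{22} = (r_2 − r_1²) / (1 − r_1²)
r_1² = (0.66)² = 0.4356
Numerator = 0.461 − 0.4356 = 0.0254; denominator = 1 − 0.4356 = 0.5644
φ_{22} = 0.0254 / 0.5644 = 0.045

0.045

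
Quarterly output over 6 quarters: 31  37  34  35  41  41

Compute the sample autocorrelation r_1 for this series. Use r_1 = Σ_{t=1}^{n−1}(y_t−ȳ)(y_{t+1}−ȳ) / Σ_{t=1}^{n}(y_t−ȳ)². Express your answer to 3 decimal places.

0.167

Mean ȳ = (31 + 37 + 34 + 35 + 41 + 41)/6 = 36.5000
Deviations from mean: -5.5000, 0.5000, -2.5000, -1.5000, 4.5000, 4.5000
Σ(y_t−ȳ)(y_{t+1}−ȳ) = (-2.7500) + (-1.2500) + (3.7500) + (-6.7500) + (20.2500) = 13.2500
Denominator Σ(y_t−ȳ)² = 79.5000
r_1 = 13.2500 / 79.5000 = 0.167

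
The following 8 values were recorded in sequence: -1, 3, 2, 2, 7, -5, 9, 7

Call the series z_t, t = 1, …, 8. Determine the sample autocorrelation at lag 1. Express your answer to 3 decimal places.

Mean z̄ = (-1 + 3 + 2 + 2 + 7 − 5 + 9 + 7)/8 = 3.0000
Deviations from mean: -4.0000, 0.0000, -1.0000, -1.0000, 4.0000, -8.0000, 6.0000, 4.0000
Σ(z_t−z̄)(z_{t+1}−z̄) = (0.0000) + (0.0000) + (1.0000) + (-4.0000) + (-32.0000) + (-48.0000) + (24.0000) = -59.0000
Denominator Σ(z_t−z̄)² = 150.0000
r_1 = -59.0000 / 150.0000 = -0.393

-0.393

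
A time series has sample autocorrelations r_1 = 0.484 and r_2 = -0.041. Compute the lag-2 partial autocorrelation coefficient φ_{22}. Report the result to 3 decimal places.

-0.359

φ_{22} = (r_2 − r_1²) / (1 − r_1²)
r_1² = (0.484)² = 0.234256
Numerator = -0.041 − 0.2343 = -0.2753; denominator = 1 − 0.2343 = 0.7657
φ_{22} = -0.2753 / 0.7657 = -0.359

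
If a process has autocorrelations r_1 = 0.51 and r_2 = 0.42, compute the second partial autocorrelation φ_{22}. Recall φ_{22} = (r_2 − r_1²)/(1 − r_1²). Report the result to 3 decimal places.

0.216

φ_{22} = (r_2 − r_1²) / (1 − r_1²)
r_1² = (0.51)² = 0.2601
Numerator = 0.42 − 0.2601 = 0.1599; denominator = 1 − 0.2601 = 0.7399
φ_{22} = 0.1599 / 0.7399 = 0.216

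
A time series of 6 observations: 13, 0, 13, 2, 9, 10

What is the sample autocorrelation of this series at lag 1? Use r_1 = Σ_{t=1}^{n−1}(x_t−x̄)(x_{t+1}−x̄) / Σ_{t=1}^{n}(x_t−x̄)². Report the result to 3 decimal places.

-0.745

Mean x̄ = (13 + 0 + 13 + 2 + 9 + 10)/6 = 7.8333
Numerator Σ_{t=1}^{5}(x_t−x̄)(x_{t+1}−x̄) = -115.3611
Denominator Σ(x_t−x̄)² = 154.8333
r_1 = -115.3611 / 154.8333 = -0.745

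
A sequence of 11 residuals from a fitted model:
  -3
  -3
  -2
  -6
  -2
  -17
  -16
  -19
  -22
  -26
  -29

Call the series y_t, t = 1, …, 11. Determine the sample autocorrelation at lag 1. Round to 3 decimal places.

Mean ȳ = (-3 − 3 − 2 − 6 − 2 − 17 − 16 − 19 − 22 − 26 − 29)/11 = -13.1818
Numerator Σ_{t=1}^{10}(y_t−ȳ)(y_{t+1}−ȳ) = 729.6942
Denominator Σ(y_t−ȳ)² = 1057.6364
r_1 = 729.6942 / 1057.6364 = 0.690

0.690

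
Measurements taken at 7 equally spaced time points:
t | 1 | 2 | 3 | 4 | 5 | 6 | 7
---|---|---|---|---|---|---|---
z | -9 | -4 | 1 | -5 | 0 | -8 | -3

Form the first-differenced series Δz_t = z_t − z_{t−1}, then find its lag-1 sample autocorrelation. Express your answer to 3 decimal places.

-0.577

First differences Δz: 5, 5, -6, 5, -8, 5
Mean of differences = 1.0000
Numerator Σ(Δz_t−Δz̄)(Δz_{t+1}−Δz̄) = -112.0000
Denominator Σ(Δz_t−Δz̄)² = 194.0000
r_1(Δz) = -112.0000 / 194.0000 = -0.577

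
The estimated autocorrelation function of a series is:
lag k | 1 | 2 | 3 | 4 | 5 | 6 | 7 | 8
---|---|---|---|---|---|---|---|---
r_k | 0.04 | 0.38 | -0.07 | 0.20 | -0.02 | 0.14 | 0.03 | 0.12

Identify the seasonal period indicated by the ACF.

2

The largest autocorrelation is r_2 = 0.38, with a weaker echo at lag 4 (0.20); the remaining lags stay at or below 0.14.
The dominant spike at lag 2 indicates a seasonal period of 2.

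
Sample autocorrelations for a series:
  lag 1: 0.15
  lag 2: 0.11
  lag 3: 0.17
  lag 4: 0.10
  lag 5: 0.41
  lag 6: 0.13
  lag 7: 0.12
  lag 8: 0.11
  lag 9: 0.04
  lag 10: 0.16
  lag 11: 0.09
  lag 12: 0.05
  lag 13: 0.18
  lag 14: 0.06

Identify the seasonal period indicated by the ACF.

The largest autocorrelation is r_5 = 0.41; the remaining lags stay at or below 0.18.
The dominant spike at lag 5 indicates a seasonal period of 5.

5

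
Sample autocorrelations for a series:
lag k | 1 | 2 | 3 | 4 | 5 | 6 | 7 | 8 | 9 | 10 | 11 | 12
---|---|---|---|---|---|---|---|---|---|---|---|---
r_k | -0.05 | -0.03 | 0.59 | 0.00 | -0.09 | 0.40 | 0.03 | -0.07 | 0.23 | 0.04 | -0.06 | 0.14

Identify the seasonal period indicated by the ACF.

3

The largest autocorrelation is r_3 = 0.59, with weaker echoes at lags 6 (0.40) and 9 (0.23); the remaining lags stay at or below 0.14.
The dominant spike at lag 3 indicates a seasonal period of 3.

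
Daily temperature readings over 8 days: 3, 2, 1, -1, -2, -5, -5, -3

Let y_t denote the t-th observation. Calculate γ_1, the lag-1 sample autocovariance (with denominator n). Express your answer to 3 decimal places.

5.617

Mean ȳ = (3 + 2 + 1 − 1 − 2 − 5 − 5 − 3)/8 = -1.2500
Deviations: 4.2500, 3.2500, 2.2500, 0.2500, -0.7500, -3.7500, -3.7500, -1.7500
Σ_{t=1}^{7}(y_t−ȳ)(y_{t+1}−ȳ) = 44.9375
γ_1 = 44.9375 / 8 = 5.617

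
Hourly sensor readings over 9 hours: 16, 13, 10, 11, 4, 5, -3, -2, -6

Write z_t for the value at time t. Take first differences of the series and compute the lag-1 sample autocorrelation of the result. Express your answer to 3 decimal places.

-0.858

First differences Δz: -3, -3, 1, -7, 1, -8, 1, -4
Mean of differences = -2.7500
Numerator Σ(Δz_t−Δz̄)(Δz_{t+1}−Δz̄) = -76.8125
Denominator Σ(Δz_t−Δz̄)² = 89.5000
r_1(Δz) = -76.8125 / 89.5000 = -0.858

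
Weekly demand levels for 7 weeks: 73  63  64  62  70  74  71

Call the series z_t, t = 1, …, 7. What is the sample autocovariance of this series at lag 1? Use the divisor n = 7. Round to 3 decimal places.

Mean z̄ = (73 + 63 + 64 + 62 + 70 + 74 + 71)/7 = 68.1429
Deviations: 4.8571, -5.1429, -4.1429, -6.1429, 1.8571, 5.8571, 2.8571
Σ_{t=1}^{6}(z_t−z̄)(z_{t+1}−z̄) = 37.9796
γ_1 = 37.9796 / 7 = 5.426

5.426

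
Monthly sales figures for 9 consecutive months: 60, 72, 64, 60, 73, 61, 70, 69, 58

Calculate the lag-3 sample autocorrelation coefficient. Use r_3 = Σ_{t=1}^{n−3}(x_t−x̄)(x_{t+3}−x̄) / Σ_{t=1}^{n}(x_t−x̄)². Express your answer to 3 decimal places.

Mean x̄ = (60 + 72 + 64 + 60 + 73 + 61 + 70 + 69 + 58)/9 = 65.2222
Numerator Σ_{t=1}^{6}(x_t−x̄)(x_{t+3}−x̄) = 120.0741
Denominator Σ(x_t−x̄)² = 269.5556
r_3 = 120.0741 / 269.5556 = 0.445

0.445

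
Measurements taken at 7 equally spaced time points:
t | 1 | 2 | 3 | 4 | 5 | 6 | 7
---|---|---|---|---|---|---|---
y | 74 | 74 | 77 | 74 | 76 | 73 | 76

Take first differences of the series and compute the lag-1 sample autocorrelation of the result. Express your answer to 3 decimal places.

First differences Δy: 0, 3, -3, 2, -3, 3
Mean of differences = 0.3333
Numerator Σ(Δy_t−Δȳ)(Δy_{t+1}−Δȳ) = -29.7778
Denominator Σ(Δy_t−Δȳ)² = 39.3333
r_1(Δy) = -29.7778 / 39.3333 = -0.757

-0.757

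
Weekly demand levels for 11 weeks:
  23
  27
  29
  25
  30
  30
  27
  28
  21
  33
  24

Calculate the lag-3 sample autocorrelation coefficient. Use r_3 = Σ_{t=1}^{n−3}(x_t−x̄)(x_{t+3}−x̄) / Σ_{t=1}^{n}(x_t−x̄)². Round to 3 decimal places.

-0.032

Mean x̄ = (23 + 27 + 29 + 25 + 30 + 30 + 27 + 28 + 21 + 33 + 24)/11 = 27.0000
Numerator Σ_{t=1}^{8}(x_t−x̄)(x_{t+3}−x̄) = -4.0000
Denominator Σ(x_t−x̄)² = 124.0000
r_3 = -4.0000 / 124.0000 = -0.032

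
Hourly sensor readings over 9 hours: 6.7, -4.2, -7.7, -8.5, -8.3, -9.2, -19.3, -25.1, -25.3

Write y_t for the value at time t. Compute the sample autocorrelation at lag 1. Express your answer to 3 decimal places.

0.542

Mean ȳ = (6.7 − 4.2 − 7.7 − 8.5 − 8.3 − 9.2 − 19.3 − 25.1 − 25.3)/9 = -11.2111
Numerator Σ_{t=1}^{8}(y_t−ȳ)(y_{t+1}−ȳ) = 465.2165
Denominator Σ(y_t−ȳ)² = 858.9889
r_1 = 465.2165 / 858.9889 = 0.542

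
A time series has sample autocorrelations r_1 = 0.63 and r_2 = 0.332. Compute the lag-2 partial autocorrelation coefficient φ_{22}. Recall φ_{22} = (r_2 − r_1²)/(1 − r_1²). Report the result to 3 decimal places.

-0.108

φ_{22} = (r_2 − r_1²) / (1 − r_1²)
r_1² = (0.63)² = 0.3969
Numerator = 0.332 − 0.3969 = -0.0649; denominator = 1 − 0.3969 = 0.6031
φ_{22} = -0.0649 / 0.6031 = -0.108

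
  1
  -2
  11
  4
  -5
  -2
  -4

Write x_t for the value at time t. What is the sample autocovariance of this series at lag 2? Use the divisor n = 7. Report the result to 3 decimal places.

-6.379

Mean x̄ = (1 − 2 + 11 + 4 − 5 − 2 − 4)/7 = 0.4286
Deviations: 0.5714, -2.4286, 10.5714, 3.5714, -5.4286, -2.4286, -4.4286
Σ_{t=1}^{5}(x_t−x̄)(x_{t+2}−x̄) = -44.6531
γ_2 = -44.6531 / 7 = -6.379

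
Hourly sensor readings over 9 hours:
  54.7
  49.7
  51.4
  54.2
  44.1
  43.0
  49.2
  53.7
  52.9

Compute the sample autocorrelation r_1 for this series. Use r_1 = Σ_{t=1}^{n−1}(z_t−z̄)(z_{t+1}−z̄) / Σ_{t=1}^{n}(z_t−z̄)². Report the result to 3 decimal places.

Mean z̄ = (54.7 + 49.7 + 51.4 + 54.2 + 44.1 + 43.0 + 49.2 + 53.7 + 52.9)/9 = 50.3222
Numerator Σ_{t=1}^{8}(z_t−z̄)(z_{t+1}−z̄) = 35.3506
Denominator Σ(z_t−z̄)² = 147.3956
r_1 = 35.3506 / 147.3956 = 0.240

0.240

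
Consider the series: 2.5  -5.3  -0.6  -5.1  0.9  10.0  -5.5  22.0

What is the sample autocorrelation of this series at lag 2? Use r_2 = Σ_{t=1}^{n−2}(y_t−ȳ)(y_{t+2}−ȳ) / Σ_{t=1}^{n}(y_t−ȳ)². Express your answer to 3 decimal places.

0.262

Mean ȳ = (2.5 − 5.3 − 0.6 − 5.1 + 0.9 + 10.0 − 5.5 + 22.0)/8 = 2.3625
Σ(y_t−ȳ)(y_{t+2}−ȳ) = (-0.4073) + (57.1814) + (4.3327) + (-56.9948) + (11.4989) + (149.9814) = 165.5922
Denominator Σ(y_t−ȳ)² = 631.1188
r_2 = 165.5922 / 631.1188 = 0.262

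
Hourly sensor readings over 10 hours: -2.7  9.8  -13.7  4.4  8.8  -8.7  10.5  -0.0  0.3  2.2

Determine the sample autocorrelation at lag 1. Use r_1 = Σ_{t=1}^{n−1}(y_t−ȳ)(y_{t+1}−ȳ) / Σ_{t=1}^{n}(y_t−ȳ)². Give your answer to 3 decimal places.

-0.641

Mean ȳ = (-2.7 + 9.8 − 13.7 + 4.4 + 8.8 − 8.7 + 10.5 − 0.0 + 0.3 + 2.2)/10 = 1.0900
Numerator Σ_{t=1}^{9}(y_t−ȳ)(y_{t+1}−ȳ) = -363.1441
Denominator Σ(y_t−ȳ)² = 566.8090
r_1 = -363.1441 / 566.8090 = -0.641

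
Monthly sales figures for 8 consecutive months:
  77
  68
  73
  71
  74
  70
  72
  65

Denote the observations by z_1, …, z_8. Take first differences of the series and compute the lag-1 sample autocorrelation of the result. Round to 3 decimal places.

-0.544

First differences Δz: -9, 5, -2, 3, -4, 2, -7
Mean of differences = -1.7143
Numerator Σ(Δz_t−Δz̄)(Δz_{t+1}−Δz̄) = -91.0816
Denominator Σ(Δz_t−Δz̄)² = 167.4286
r_1(Δz) = -91.0816 / 167.4286 = -0.544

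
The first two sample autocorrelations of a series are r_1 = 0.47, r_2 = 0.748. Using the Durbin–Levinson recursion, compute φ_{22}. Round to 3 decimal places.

0.677

φ_{22} = (r_2 − r_1²) / (1 − r_1²)
r_1² = (0.47)² = 0.2209
Numerator = 0.748 − 0.2209 = 0.5271; denominator = 1 − 0.2209 = 0.7791
φ_{22} = 0.5271 / 0.7791 = 0.677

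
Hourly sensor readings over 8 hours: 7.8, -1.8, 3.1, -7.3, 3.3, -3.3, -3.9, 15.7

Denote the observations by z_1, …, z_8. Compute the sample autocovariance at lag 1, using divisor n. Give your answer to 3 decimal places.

Mean z̄ = (7.8 − 1.8 + 3.1 − 7.3 + 3.3 − 3.3 − 3.9 + 15.7)/8 = 1.7000
Σ_{t=1}^{7}(z_t−z̄)(z_{t+1}−z̄) = -111.6500
γ_1 = -111.6500 / 8 = -13.956

-13.956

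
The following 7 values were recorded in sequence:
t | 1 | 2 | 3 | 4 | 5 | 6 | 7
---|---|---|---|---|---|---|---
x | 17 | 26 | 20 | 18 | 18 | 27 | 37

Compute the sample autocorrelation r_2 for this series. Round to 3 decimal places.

-0.217

Mean x̄ = (17 + 26 + 20 + 18 + 18 + 27 + 37)/7 = 23.2857
Deviations from mean: -6.2857, 2.7143, -3.2857, -5.2857, -5.2857, 3.7143, 13.7143
Numerator Σ_{t=1}^{5}(x_t−x̄)(x_{t+2}−x̄) = -68.4490
Denominator Σ(x_t−x̄)² = 315.4286
r_2 = -68.4490 / 315.4286 = -0.217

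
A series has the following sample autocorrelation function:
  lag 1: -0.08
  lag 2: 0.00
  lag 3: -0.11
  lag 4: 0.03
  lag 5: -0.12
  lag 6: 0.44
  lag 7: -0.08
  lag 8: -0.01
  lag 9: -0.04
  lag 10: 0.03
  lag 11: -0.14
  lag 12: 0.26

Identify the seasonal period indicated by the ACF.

The largest autocorrelation is r_6 = 0.44, with a weaker echo at lag 12 (0.26); the remaining lags stay at or below 0.03.
The dominant spike at lag 6 indicates a seasonal period of 6.

6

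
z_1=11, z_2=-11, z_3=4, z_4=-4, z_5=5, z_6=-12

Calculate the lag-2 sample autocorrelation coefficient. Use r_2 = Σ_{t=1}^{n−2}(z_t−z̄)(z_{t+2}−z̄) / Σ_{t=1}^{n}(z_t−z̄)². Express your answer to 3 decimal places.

Mean z̄ = (11 − 11 + 4 − 4 + 5 − 12)/6 = -1.1667
Deviations from mean: 12.1667, -9.8333, 5.1667, -2.8333, 6.1667, -10.8333
Σ(z_t−z̄)(z_{t+2}−z̄) = (62.8611) + (27.8611) + (31.8611) + (30.6944) = 153.2778
Denominator Σ(z_t−z̄)² = 434.8333
r_2 = 153.2778 / 434.8333 = 0.352

0.352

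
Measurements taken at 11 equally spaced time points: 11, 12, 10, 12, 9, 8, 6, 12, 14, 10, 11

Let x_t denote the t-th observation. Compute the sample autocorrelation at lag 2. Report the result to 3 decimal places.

-0.264

Mean x̄ = (11 + 12 + 10 + 12 + 9 + 8 + 6 + 12 + 14 + 10 + 11)/11 = 10.4545
Numerator Σ_{t=1}^{9}(x_t−x̄)(x_{t+2}−x̄) = -12.8678
Denominator Σ(x_t−x̄)² = 48.7273
r_2 = -12.8678 / 48.7273 = -0.264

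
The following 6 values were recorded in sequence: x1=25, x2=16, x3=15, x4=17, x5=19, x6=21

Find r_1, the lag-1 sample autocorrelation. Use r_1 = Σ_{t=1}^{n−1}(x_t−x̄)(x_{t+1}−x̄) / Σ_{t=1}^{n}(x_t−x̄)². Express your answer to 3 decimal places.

Mean x̄ = (25 + 16 + 15 + 17 + 19 + 21)/6 = 18.8333
Σ(x_t−x̄)(x_{t+1}−x̄) = (-17.4722) + (10.8611) + (7.0278) + (-0.3056) + (0.3611) = 0.4722
Denominator Σ(x_t−x̄)² = 68.8333
r_1 = 0.4722 / 68.8333 = 0.007

0.007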